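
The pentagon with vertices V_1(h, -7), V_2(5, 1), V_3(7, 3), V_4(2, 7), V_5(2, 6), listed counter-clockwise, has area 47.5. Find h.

Write out the shoelace sum; only the two edges meeting at V_1 involve h:
2·Area = [(2·(-7) − h·6) + (h·1 − 5·(-7))] + 49
       = -5·h + 70 = 95
⇒ h = -5.

-5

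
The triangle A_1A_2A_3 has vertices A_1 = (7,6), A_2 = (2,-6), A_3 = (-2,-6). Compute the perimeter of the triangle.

|A_1A_2| = √((-5)² + (-12)²) = √169 = 13
|A_2A_3| = √((-4)² + (0)²) = √16 = 4
|A_3A_1| = √((9)² + (12)²) = √225 = 15
Perimeter = 13 + 4 + 15 = 32.

32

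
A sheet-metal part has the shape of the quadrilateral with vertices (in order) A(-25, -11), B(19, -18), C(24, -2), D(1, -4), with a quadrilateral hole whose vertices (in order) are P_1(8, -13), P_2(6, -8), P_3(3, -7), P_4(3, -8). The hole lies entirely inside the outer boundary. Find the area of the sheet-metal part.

415

Outer boundary:
Apply the shoelace formula: 2A = Σ (x_i·y_{i+1} − x_{i+1}·y_i), indices taken mod 4.
A→B: (-25)(-18) − (19)(-11) = 659
B→C: (19)(-2) − (24)(-18) = 394
C→D: (24)(-4) − (1)(-2) = -94
D→A: (1)(-11) − (-25)(-4) = -111
Σ = 848
Area = |Σ|/2 = 424.
Hole:
Apply Gauss's area formula: 2A = Σ (x_i·y_{i+1} − x_{i+1}·y_i), indices taken mod 4.
Σ = (14) + (-18) + (-3) + (25) = 18
Area = |Σ|/2 = 9.
Net area = 424 − 9 = 415.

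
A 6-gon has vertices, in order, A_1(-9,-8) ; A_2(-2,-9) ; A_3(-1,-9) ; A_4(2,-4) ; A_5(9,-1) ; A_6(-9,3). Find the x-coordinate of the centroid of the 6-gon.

-112/39

Apply the shoelace formula. First the cross-terms c_i = x_i·y_{i+1} − x_{i+1}·y_i:
  65, 9, 22, 34, 18, 99  ⇒  2A = 247, A = 123.5.
Then Σ (x_i + x_{i+1})·c_i = -2128, so x̄ = -2128 / (6·123.5) = -112/39.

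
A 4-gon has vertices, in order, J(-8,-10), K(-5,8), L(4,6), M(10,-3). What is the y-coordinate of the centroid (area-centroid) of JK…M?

-21/31

Apply Gauss's area formula. First the cross-terms c_i = x_i·y_{i+1} − x_{i+1}·y_i:
  -114, -62, -72, -124  ⇒  2A = -372, A = -186.
Then Σ (y_i + y_{i+1})·c_i = 756, so ȳ = 756 / (6·(-186)) = -21/31.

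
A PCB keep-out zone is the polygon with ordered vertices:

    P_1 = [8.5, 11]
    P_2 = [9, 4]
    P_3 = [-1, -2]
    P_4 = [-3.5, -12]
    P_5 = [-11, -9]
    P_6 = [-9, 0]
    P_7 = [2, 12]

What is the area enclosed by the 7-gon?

221.75

Apply the surveyor's formula: 2A = Σ (x_i·y_{i+1} − x_{i+1}·y_i), indices taken mod 7.
Σ = (-65) + (-14) + (5) + (-100.5) + (-81) + (-108) + (-80) = -443.5
Area = |Σ|/2 = 221.75.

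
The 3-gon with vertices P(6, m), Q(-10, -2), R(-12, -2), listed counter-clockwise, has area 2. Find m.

The doubled signed area Σ (x_i y_{i+1} − x_{i+1} y_i) is linear in m.
With m=0 it equals -4; the coefficient of m is -2 (from the two edges through P).
So -2·m + -4 = 2·2 = 4 ⇒ m = -4.

-4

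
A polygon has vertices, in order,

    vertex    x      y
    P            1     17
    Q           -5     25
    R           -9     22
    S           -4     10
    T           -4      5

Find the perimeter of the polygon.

|PQ| = √((-6)² + (8)²) = √100 = 10
|QR| = √((-4)² + (-3)²) = √25 = 5
|RS| = √((5)² + (-12)²) = √169 = 13
|ST| = √((0)² + (-5)²) = √25 = 5
|TP| = √((5)² + (12)²) = √169 = 13
Perimeter = 10 + 5 + 13 + 5 + 13 = 46.

46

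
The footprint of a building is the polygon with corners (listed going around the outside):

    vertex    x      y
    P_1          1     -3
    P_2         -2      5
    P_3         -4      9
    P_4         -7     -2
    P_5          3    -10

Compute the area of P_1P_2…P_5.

74.5

Apply the surveyor's formula: 2A = Σ (x_i·y_{i+1} − x_{i+1}·y_i), indices taken mod 5.
Σ = (-1) + (2) + (71) + (76) + (1) = 149
Area = |Σ|/2 = 74.5.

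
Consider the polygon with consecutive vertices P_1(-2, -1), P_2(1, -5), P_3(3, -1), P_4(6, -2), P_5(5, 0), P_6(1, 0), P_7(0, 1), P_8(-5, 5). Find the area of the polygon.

28

Apply Gauss's area formula: 2A = Σ (x_i·y_{i+1} − x_{i+1}·y_i), indices taken mod 8.
Σ = (11) + (14) + (0) + (10) + (0) + (1) + (5) + (15) = 56
Area = |Σ|/2 = 28.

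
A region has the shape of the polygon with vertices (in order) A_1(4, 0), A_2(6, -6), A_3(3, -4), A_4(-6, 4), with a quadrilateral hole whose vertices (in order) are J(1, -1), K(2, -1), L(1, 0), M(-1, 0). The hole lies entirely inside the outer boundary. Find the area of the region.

27.5

Outer boundary:
A_1→A_2: (4)(-6) − (6)(0) = -24
A_2→A_3: (6)(-4) − (3)(-6) = -6
A_3→A_4: (3)(4) − (-6)(-4) = -12
A_4→A_1: (-6)(0) − (4)(4) = -16
Σ = -58
Area = |Σ|/2 = 29.
Hole:
Apply Gauss's area formula: 2A = Σ (x_i·y_{i+1} − x_{i+1}·y_i), indices taken mod 4.
Cross-terms: 1, 1, 0, 1  ⇒  Σ = 3
Area = |Σ|/2 = 1.5.
Net area = 29 − 1.5 = 27.5.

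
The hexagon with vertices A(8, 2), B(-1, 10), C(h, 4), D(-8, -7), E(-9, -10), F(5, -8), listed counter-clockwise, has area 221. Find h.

Write out the shoelace sum; only the two edges meeting at C involve h:
2·Area = [((-1)·4 − h·10) + (h·(-7) − (-8)·4)] + 295
       = -17·h + 323 = 442
⇒ h = -7.

-7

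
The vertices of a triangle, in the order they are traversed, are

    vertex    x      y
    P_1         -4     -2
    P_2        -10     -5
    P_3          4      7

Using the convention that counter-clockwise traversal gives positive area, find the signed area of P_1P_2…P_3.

-15

Apply the surveyor's formula: 2A = Σ (x_i·y_{i+1} − x_{i+1}·y_i), indices taken mod 3.
Cross-terms: 0, -50, 20  ⇒  Σ = -30
Signed area = Σ/2 = -15 (negative ⇒ clockwise traversal).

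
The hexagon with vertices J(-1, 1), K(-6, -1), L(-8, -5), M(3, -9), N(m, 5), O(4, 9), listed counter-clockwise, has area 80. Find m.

2

Write out the shoelace sum; only the two edges meeting at N involve m:
2·Area = [(3·5 − m·(-9)) + (m·9 − 4·5)] + 129
       = 18·m + 124 = 160
⇒ m = 2.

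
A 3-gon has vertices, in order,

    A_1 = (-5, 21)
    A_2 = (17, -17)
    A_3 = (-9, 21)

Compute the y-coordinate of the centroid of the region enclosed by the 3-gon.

25/3

Apply the shoelace formula. First the cross-terms c_i = x_i·y_{i+1} − x_{i+1}·y_i:
  -272, 204, -84  ⇒  2A = -152, A = -76.
Then Σ (y_i + y_{i+1})·c_i = -3800, so ȳ = -3800 / (6·(-76)) = 25/3.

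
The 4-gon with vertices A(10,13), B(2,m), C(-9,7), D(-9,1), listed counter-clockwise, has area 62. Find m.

11

The doubled signed area Σ (x_i y_{i+1} − x_{i+1} y_i) is linear in m.
With m=0 it equals -85; the coefficient of m is 19 (from the two edges through B).
So 19·m + -85 = 2·62 = 124 ⇒ m = 11.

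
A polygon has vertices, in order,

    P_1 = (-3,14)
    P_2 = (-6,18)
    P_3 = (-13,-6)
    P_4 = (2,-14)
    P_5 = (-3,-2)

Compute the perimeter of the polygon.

|P_1P_2| = √((-3)² + (4)²) = √25 = 5
|P_2P_3| = √((-7)² + (-24)²) = √625 = 25
|P_3P_4| = √((15)² + (-8)²) = √289 = 17
|P_4P_5| = √((-5)² + (12)²) = √169 = 13
|P_5P_1| = √((0)² + (16)²) = √256 = 16
Perimeter = 5 + 25 + 17 + 13 + 16 = 76.

76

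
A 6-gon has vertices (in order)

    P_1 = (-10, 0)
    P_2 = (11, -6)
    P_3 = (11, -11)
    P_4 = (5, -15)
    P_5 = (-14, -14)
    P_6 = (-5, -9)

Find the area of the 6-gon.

209.5

P_1→P_2: (-10)(-6) − (11)(0) = 60
P_2→P_3: (11)(-11) − (11)(-6) = -55
P_3→P_4: (11)(-15) − (5)(-11) = -110
P_4→P_5: (5)(-14) − (-14)(-15) = -280
P_5→P_6: (-14)(-9) − (-5)(-14) = 56
P_6→P_1: (-5)(0) − (-10)(-9) = -90
Σ = -419
Area = |Σ|/2 = 209.5.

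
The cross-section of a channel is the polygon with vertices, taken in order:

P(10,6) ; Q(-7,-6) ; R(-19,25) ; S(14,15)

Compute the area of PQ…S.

504

Cross-terms: -18, -289, -635, -66  ⇒  Σ = -1008
Area = |Σ|/2 = 504.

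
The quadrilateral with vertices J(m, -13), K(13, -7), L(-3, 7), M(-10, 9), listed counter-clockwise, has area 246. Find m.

Write out the shoelace sum; only the two edges meeting at J involve m:
2·Area = [((-10)·(-13) − m·9) + (m·(-7) − 13·(-13))] + 113
       = -16·m + 412 = 492
⇒ m = -5.

-5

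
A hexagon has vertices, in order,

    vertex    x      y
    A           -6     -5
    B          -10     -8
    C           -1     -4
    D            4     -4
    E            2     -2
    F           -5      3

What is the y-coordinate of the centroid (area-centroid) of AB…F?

-608/267

Apply the surveyor's formula. First the cross-terms c_i = x_i·y_{i+1} − x_{i+1}·y_i:
  -2, 32, 20, 0, -4, 43  ⇒  2A = 89, A = 44.5.
Then Σ (y_i + y_{i+1})·c_i = -608, so ȳ = -608 / (6·44.5) = -608/267.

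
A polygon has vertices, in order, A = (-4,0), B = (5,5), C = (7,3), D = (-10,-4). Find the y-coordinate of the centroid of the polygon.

11/9

Apply the surveyor's formula. First the cross-terms c_i = x_i·y_{i+1} − x_{i+1}·y_i:
  -20, -20, 2, -16  ⇒  2A = -54, A = -27.
Then Σ (y_i + y_{i+1})·c_i = -198, so ȳ = -198 / (6·(-27)) = 11/9.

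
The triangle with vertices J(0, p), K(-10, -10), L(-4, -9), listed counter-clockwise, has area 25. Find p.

0

Write out the shoelace sum; only the two edges meeting at J involve p:
2·Area = [((-4)·p − 0·(-9)) + (0·(-10) − (-10)·p)] + 50
       = 6·p + 50 = 50
⇒ p = 0.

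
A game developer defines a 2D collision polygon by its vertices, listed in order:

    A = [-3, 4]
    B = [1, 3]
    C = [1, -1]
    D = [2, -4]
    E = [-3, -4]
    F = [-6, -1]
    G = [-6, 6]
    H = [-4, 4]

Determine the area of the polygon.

53

Apply the shoelace formula: 2A = Σ (x_i·y_{i+1} − x_{i+1}·y_i), indices taken mod 8.
Σ = (-13) + (-4) + (-2) + (-20) + (-21) + (-42) + (0) + (-4) = -106
Area = |Σ|/2 = 53.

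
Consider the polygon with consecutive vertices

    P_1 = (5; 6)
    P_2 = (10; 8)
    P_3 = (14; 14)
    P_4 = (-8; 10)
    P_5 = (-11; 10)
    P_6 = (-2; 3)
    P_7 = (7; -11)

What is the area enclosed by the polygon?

187.5

Σ = (-20) + (28) + (252) + (30) + (-13) + (1) + (97) = 375
Area = |Σ|/2 = 187.5.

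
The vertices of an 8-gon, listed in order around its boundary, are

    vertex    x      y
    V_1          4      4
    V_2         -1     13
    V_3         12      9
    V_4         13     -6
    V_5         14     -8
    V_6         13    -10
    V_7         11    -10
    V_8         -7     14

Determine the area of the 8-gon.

Apply the shoelace (surveyor's) formula: 2A = Σ (x_i·y_{i+1} − x_{i+1}·y_i), indices taken mod 8.
V_1→V_2: (4)(13) − (-1)(4) = 56
V_2→V_3: (-1)(9) − (12)(13) = -165
V_3→V_4: (12)(-6) − (13)(9) = -189
V_4→V_5: (13)(-8) − (14)(-6) = -20
V_5→V_6: (14)(-10) − (13)(-8) = -36
V_6→V_7: (13)(-10) − (11)(-10) = -20
V_7→V_8: (11)(14) − (-7)(-10) = 84
V_8→V_1: (-7)(4) − (4)(14) = -84
Σ = -374
Area = |Σ|/2 = 187.

187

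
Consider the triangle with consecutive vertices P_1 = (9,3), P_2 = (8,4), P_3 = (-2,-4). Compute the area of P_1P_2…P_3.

9

Apply the shoelace (surveyor's) formula: 2A = Σ (x_i·y_{i+1} − x_{i+1}·y_i), indices taken mod 3.
Σ = (12) + (-24) + (30) = 18
Area = |Σ|/2 = 9.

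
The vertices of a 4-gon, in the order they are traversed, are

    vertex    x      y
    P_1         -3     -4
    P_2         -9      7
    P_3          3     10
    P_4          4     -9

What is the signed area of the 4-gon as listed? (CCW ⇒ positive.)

-139

Cross-terms: -57, -111, -67, -43  ⇒  Σ = -278
Signed area = Σ/2 = -139 (negative ⇒ clockwise traversal).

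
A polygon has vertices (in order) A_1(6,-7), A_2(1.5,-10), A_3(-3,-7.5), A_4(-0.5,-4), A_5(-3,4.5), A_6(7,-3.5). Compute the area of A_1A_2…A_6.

72.875

Σ = (-49.5) + (-41.25) + (8.25) + (-14.25) + (-21) + (-28) = -145.75
Area = |Σ|/2 = 72.875.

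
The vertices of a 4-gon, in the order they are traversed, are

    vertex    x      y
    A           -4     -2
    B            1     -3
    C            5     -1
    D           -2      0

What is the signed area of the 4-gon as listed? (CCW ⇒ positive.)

15

A→B: (-4)(-3) − (1)(-2) = 14
B→C: (1)(-1) − (5)(-3) = 14
C→D: (5)(0) − (-2)(-1) = -2
D→A: (-2)(-2) − (-4)(0) = 4
Σ = 30
Signed area = Σ/2 = 15 (positive ⇒ counter-clockwise traversal).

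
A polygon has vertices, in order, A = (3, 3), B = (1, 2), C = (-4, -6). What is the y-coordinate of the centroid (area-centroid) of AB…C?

Apply the shoelace (surveyor's) formula. First the cross-terms c_i = x_i·y_{i+1} − x_{i+1}·y_i:
  3, 2, 6  ⇒  2A = 11, A = 5.5.
Then Σ (y_i + y_{i+1})·c_i = -11, so ȳ = -11 / (6·5.5) = -1/3.

-1/3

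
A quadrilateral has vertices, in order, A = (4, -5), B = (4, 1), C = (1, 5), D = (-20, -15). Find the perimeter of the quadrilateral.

66

|AB| = √((0)² + (6)²) = √36 = 6
|BC| = √((-3)² + (4)²) = √25 = 5
|CD| = √((-21)² + (-20)²) = √841 = 29
|DA| = √((24)² + (10)²) = √676 = 26
Perimeter = 6 + 5 + 29 + 26 = 66.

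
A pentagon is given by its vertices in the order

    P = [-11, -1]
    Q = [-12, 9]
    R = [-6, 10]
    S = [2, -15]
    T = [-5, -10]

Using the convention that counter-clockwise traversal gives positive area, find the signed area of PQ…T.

Apply the surveyor's formula: 2A = Σ (x_i·y_{i+1} − x_{i+1}·y_i), indices taken mod 5.
Σ = (-111) + (-66) + (70) + (-95) + (-105) = -307
Signed area = Σ/2 = -153.5 (negative ⇒ clockwise traversal).

-153.5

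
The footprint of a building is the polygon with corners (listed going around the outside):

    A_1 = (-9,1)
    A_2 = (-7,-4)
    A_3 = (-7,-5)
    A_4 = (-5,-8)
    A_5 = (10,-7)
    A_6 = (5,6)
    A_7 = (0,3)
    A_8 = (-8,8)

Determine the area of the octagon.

Apply the shoelace formula: 2A = Σ (x_i·y_{i+1} − x_{i+1}·y_i), indices taken mod 8.
A_1→A_2: (-9)(-4) − (-7)(1) = 43
A_2→A_3: (-7)(-5) − (-7)(-4) = 7
A_3→A_4: (-7)(-8) − (-5)(-5) = 31
A_4→A_5: (-5)(-7) − (10)(-8) = 115
A_5→A_6: (10)(6) − (5)(-7) = 95
A_6→A_7: (5)(3) − (0)(6) = 15
A_7→A_8: (0)(8) − (-8)(3) = 24
A_8→A_1: (-8)(1) − (-9)(8) = 64
Σ = 394
Area = |Σ|/2 = 197.

197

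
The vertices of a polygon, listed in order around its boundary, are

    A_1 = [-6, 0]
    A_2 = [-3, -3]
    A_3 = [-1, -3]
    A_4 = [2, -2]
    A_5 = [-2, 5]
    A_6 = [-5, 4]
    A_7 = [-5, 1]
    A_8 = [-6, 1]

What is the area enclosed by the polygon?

38.5

Σ = (18) + (6) + (8) + (6) + (17) + (15) + (1) + (6) = 77
Area = |Σ|/2 = 38.5.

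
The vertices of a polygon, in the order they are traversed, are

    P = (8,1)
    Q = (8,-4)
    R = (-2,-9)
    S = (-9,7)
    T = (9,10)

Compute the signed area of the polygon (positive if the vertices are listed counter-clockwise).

Cross-terms: -40, -80, -95, -153, -71  ⇒  Σ = -439
Signed area = Σ/2 = -219.5 (negative ⇒ clockwise traversal).

-219.5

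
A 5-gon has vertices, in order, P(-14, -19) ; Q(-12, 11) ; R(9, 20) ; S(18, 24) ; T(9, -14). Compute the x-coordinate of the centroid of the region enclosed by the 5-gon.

11/15

Apply the shoelace (surveyor's) formula. First the cross-terms c_i = x_i·y_{i+1} − x_{i+1}·y_i:
  -382, -339, -144, -468, -367  ⇒  2A = -1700, A = -850.
Then Σ (x_i + x_{i+1})·c_i = -3740, so x̄ = -3740 / (6·(-850)) = 11/15.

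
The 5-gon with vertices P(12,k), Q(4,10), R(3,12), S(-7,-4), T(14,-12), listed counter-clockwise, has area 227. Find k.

-4

Write out the shoelace sum; only the two edges meeting at P involve k:
2·Area = [(14·k − 12·(-12)) + (12·10 − 4·k)] + 230
       = 10·k + 494 = 454
⇒ k = -4.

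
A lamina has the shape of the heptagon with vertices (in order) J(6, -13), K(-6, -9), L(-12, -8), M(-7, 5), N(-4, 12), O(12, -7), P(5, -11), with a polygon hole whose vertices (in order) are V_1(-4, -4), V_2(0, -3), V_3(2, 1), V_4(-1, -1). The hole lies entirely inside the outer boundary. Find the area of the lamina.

Outer boundary:
Cross-terms: -132, -60, -116, -64, -116, -97, 1  ⇒  Σ = -584
Area = |Σ|/2 = 292.
Hole:
Σ = (12) + (6) + (-1) + (0) = 17
Area = |Σ|/2 = 8.5.
Net area = 292 − 8.5 = 283.5.

283.5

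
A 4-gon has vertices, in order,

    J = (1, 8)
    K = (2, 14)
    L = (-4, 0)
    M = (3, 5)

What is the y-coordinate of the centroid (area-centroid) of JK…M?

887/159

Apply the shoelace formula. First the cross-terms c_i = x_i·y_{i+1} − x_{i+1}·y_i:
  -2, 56, -20, 19  ⇒  2A = 53, A = 26.5.
Then Σ (y_i + y_{i+1})·c_i = 887, so ȳ = 887 / (6·26.5) = 887/159.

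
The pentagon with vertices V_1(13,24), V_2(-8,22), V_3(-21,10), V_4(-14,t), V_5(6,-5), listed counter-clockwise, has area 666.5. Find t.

-2

The doubled signed area Σ (x_i y_{i+1} − x_{i+1} y_i) is linear in t.
With t=0 it equals 1279; the coefficient of t is -27 (from the two edges through V_4).
So -27·t + 1279 = 2·666.5 = 1333 ⇒ t = -2.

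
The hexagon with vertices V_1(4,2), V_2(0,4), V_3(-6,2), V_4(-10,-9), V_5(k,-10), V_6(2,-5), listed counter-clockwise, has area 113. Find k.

Write out the shoelace sum; only the two edges meeting at V_5 involve k:
2·Area = [((-10)·(-10) − k·(-9)) + (k·(-5) − 2·(-10))] + 138
       = 4·k + 258 = 226
⇒ k = -8.

-8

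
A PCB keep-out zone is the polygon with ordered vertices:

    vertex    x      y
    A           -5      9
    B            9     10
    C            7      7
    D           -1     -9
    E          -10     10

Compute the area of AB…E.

167

Apply Gauss's area formula: 2A = Σ (x_i·y_{i+1} − x_{i+1}·y_i), indices taken mod 5.
Cross-terms: -131, -7, -56, -100, -40  ⇒  Σ = -334
Area = |Σ|/2 = 167.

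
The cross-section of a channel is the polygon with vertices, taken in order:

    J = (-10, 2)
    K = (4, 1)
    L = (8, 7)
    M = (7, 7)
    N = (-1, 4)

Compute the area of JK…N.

Apply the shoelace formula: 2A = Σ (x_i·y_{i+1} − x_{i+1}·y_i), indices taken mod 5.
Σ = (-18) + (20) + (7) + (35) + (38) = 82
Area = |Σ|/2 = 41.

41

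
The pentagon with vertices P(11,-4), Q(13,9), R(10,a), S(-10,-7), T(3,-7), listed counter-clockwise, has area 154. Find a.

7

The doubled signed area Σ (x_i y_{i+1} − x_{i+1} y_i) is linear in a.
With a=0 it equals 147; the coefficient of a is 23 (from the two edges through R).
So 23·a + 147 = 2·154 = 308 ⇒ a = 7.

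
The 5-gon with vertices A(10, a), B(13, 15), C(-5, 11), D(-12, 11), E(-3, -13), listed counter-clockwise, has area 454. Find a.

-9

The doubled signed area Σ (x_i y_{i+1} − x_{i+1} y_i) is linear in a.
With a=0 it equals 764; the coefficient of a is -16 (from the two edges through A).
So -16·a + 764 = 2·454 = 908 ⇒ a = -9.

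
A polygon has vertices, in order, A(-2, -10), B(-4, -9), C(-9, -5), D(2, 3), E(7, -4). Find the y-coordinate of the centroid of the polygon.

-809/207

Apply the shoelace formula. First the cross-terms c_i = x_i·y_{i+1} − x_{i+1}·y_i:
  -22, -61, -17, -29, -78  ⇒  2A = -207, A = -103.5.
Then Σ (y_i + y_{i+1})·c_i = 2427, so ȳ = 2427 / (6·(-103.5)) = -809/207.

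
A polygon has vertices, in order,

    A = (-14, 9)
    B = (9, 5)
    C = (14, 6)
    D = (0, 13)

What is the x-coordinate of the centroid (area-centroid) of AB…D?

129/197

Apply Gauss's area formula. First the cross-terms c_i = x_i·y_{i+1} − x_{i+1}·y_i:
  -151, -16, 182, 182  ⇒  2A = 197, A = 98.5.
Then Σ (x_i + x_{i+1})·c_i = 387, so x̄ = 387 / (6·98.5) = 129/197.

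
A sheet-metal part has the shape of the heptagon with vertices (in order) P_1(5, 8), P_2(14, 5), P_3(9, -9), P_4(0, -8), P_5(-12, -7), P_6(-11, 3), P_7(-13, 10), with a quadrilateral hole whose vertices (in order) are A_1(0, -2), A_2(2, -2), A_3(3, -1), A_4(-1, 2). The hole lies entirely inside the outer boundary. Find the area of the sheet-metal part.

374.5

Outer boundary:
P_1→P_2: (5)(5) − (14)(8) = -87
P_2→P_3: (14)(-9) − (9)(5) = -171
P_3→P_4: (9)(-8) − (0)(-9) = -72
P_4→P_5: (0)(-7) − (-12)(-8) = -96
P_5→P_6: (-12)(3) − (-11)(-7) = -113
P_6→P_7: (-11)(10) − (-13)(3) = -71
P_7→P_1: (-13)(8) − (5)(10) = -154
Σ = -764
Area = |Σ|/2 = 382.
Hole:
Σ = (4) + (4) + (5) + (2) = 15
Area = |Σ|/2 = 7.5.
Net area = 382 − 7.5 = 374.5.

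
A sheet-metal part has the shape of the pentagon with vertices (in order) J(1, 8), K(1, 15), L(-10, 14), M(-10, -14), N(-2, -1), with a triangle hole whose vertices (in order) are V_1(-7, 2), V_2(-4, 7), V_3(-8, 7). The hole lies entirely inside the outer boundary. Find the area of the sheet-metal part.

199

Outer boundary:
Cross-terms: 7, 164, 280, -18, -15  ⇒  Σ = 418
Area = |Σ|/2 = 209.
Hole:
Apply the surveyor's formula: 2A = Σ (x_i·y_{i+1} − x_{i+1}·y_i), indices taken mod 3.
Σ = (-41) + (28) + (33) = 20
Area = |Σ|/2 = 10.
Net area = 209 − 10 = 199.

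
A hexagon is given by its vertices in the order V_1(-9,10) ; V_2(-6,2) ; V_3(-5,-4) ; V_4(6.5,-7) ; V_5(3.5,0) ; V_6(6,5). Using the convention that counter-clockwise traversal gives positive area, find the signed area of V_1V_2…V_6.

Σ = (42) + (34) + (61) + (24.5) + (17.5) + (105) = 284
Signed area = Σ/2 = 142 (positive ⇒ counter-clockwise traversal).

142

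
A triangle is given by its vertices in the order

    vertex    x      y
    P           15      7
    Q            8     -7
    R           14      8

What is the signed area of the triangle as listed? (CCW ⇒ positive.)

Apply the surveyor's formula: 2A = Σ (x_i·y_{i+1} − x_{i+1}·y_i), indices taken mod 3.
Cross-terms: -161, 162, -22  ⇒  Σ = -21
Signed area = Σ/2 = -10.5 (negative ⇒ clockwise traversal).

-10.5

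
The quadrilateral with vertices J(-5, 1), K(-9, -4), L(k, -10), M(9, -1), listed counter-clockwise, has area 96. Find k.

-7

The doubled signed area Σ (x_i y_{i+1} − x_{i+1} y_i) is linear in k.
With k=0 it equals 213; the coefficient of k is 3 (from the two edges through L).
So 3·k + 213 = 2·96 = 192 ⇒ k = -7.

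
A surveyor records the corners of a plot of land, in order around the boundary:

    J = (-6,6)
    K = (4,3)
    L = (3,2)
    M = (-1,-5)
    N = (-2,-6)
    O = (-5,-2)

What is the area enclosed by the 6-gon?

Apply the surveyor's formula: 2A = Σ (x_i·y_{i+1} − x_{i+1}·y_i), indices taken mod 6.
Cross-terms: -42, -1, -13, -4, -26, -42  ⇒  Σ = -128
Area = |Σ|/2 = 64.

64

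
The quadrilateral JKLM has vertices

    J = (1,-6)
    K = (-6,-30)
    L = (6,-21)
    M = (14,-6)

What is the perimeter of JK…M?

|JK| = √((-7)² + (-24)²) = √625 = 25
|KL| = √((12)² + (9)²) = √225 = 15
|LM| = √((8)² + (15)²) = √289 = 17
|MJ| = √((-13)² + (0)²) = √169 = 13
Perimeter = 25 + 15 + 17 + 13 = 70.

70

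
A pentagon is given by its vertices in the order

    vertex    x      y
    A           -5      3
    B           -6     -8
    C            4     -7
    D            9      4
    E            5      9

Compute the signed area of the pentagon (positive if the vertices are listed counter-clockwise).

Apply the surveyor's formula: 2A = Σ (x_i·y_{i+1} − x_{i+1}·y_i), indices taken mod 5.
A→B: (-5)(-8) − (-6)(3) = 58
B→C: (-6)(-7) − (4)(-8) = 74
C→D: (4)(4) − (9)(-7) = 79
D→E: (9)(9) − (5)(4) = 61
E→A: (5)(3) − (-5)(9) = 60
Σ = 332
Signed area = Σ/2 = 166 (positive ⇒ counter-clockwise traversal).

166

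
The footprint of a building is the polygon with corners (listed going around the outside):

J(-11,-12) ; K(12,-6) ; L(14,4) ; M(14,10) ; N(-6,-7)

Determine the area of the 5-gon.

191.5

Σ = (210) + (132) + (84) + (-38) + (-5) = 383
Area = |Σ|/2 = 191.5.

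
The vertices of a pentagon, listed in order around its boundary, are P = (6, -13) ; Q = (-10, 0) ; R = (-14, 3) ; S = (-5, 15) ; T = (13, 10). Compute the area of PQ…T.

414.5

Σ = (-130) + (-30) + (-195) + (-245) + (-229) = -829
Area = |Σ|/2 = 414.5.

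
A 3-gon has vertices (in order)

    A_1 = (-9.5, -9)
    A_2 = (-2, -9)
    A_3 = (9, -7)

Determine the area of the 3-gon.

A_1→A_2: (-9.5)(-9) − (-2)(-9) = 67.5
A_2→A_3: (-2)(-7) − (9)(-9) = 95
A_3→A_1: (9)(-9) − (-9.5)(-7) = -147.5
Σ = 15
Area = |Σ|/2 = 7.5.

7.5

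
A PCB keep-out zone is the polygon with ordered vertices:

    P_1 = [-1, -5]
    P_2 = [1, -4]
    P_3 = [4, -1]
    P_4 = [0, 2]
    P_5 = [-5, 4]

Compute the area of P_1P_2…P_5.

35.5

Σ = (9) + (15) + (8) + (10) + (29) = 71
Area = |Σ|/2 = 35.5.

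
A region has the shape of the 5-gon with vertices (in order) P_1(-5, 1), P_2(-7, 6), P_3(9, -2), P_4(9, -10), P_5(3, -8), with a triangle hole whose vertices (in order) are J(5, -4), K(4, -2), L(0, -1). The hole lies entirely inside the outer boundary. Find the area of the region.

103.5

Outer boundary:
Apply the shoelace formula: 2A = Σ (x_i·y_{i+1} − x_{i+1}·y_i), indices taken mod 5.
P_1→P_2: (-5)(6) − (-7)(1) = -23
P_2→P_3: (-7)(-2) − (9)(6) = -40
P_3→P_4: (9)(-10) − (9)(-2) = -72
P_4→P_5: (9)(-8) − (3)(-10) = -42
P_5→P_1: (3)(1) − (-5)(-8) = -37
Σ = -214
Area = |Σ|/2 = 107.
Hole:
Apply the shoelace (surveyor's) formula: 2A = Σ (x_i·y_{i+1} − x_{i+1}·y_i), indices taken mod 3.
Cross-terms: 6, -4, 5  ⇒  Σ = 7
Area = |Σ|/2 = 3.5.
Net area = 107 − 3.5 = 103.5.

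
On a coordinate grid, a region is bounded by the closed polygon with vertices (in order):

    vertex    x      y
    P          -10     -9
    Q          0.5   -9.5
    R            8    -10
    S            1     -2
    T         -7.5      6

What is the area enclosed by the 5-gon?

Σ = (99.5) + (71) + (-6) + (-9) + (127.5) = 283
Area = |Σ|/2 = 141.5.

141.5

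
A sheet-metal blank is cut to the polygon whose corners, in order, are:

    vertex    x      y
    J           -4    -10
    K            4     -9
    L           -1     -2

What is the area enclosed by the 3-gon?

Apply the shoelace formula: 2A = Σ (x_i·y_{i+1} − x_{i+1}·y_i), indices taken mod 3.
Σ = (76) + (-17) + (2) = 61
Area = |Σ|/2 = 30.5.

30.5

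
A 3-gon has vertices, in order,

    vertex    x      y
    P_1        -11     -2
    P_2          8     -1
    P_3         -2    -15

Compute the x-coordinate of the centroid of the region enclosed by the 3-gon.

Apply the surveyor's formula. First the cross-terms c_i = x_i·y_{i+1} − x_{i+1}·y_i:
  27, -122, -161  ⇒  2A = -256, A = -128.
Then Σ (x_i + x_{i+1})·c_i = 1280, so x̄ = 1280 / (6·(-128)) = -5/3.

-5/3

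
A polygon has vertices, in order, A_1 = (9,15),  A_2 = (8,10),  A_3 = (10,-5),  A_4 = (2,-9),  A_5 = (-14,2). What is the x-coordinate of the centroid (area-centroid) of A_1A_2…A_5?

Apply Gauss's area formula. First the cross-terms c_i = x_i·y_{i+1} − x_{i+1}·y_i:
  -30, -140, -80, -122, -228  ⇒  2A = -600, A = -300.
Then Σ (x_i + x_{i+1})·c_i = -1386, so x̄ = -1386 / (6·(-300)) = 0.77.

0.77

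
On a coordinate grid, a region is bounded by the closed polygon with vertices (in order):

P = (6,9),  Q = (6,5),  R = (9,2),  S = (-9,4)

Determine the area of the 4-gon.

Cross-terms: -24, -33, 54, -105  ⇒  Σ = -108
Area = |Σ|/2 = 54.

54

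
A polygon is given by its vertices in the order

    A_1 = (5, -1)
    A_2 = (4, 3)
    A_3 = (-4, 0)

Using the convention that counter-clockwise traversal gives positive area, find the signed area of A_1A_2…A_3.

A_1→A_2: (5)(3) − (4)(-1) = 19
A_2→A_3: (4)(0) − (-4)(3) = 12
A_3→A_1: (-4)(-1) − (5)(0) = 4
Σ = 35
Signed area = Σ/2 = 17.5 (positive ⇒ counter-clockwise traversal).

17.5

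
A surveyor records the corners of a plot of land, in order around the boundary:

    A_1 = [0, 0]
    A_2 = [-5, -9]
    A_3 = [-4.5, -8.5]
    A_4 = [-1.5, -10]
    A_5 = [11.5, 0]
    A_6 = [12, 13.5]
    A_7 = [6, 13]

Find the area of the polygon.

Apply the surveyor's formula: 2A = Σ (x_i·y_{i+1} − x_{i+1}·y_i), indices taken mod 7.
Σ = (0) + (2) + (32.25) + (115) + (155.25) + (75) + (0) = 379.5
Area = |Σ|/2 = 189.75.

189.75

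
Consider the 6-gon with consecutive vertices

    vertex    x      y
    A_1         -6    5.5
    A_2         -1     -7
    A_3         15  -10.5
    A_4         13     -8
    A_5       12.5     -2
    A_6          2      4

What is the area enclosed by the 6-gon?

171.25

Cross-terms: 47.5, 115.5, 16.5, 74, 54, 35  ⇒  Σ = 342.5
Area = |Σ|/2 = 171.25.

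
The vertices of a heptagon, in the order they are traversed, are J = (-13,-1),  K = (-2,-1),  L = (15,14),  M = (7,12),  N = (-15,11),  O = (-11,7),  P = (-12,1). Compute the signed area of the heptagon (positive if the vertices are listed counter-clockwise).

225.5

Σ = (11) + (-13) + (82) + (257) + (16) + (73) + (25) = 451
Signed area = Σ/2 = 225.5 (positive ⇒ counter-clockwise traversal).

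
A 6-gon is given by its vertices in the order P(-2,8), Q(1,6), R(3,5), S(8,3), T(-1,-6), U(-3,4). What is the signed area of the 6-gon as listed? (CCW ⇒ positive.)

Apply the shoelace (surveyor's) formula: 2A = Σ (x_i·y_{i+1} − x_{i+1}·y_i), indices taken mod 6.
Cross-terms: -20, -13, -31, -45, -22, -16  ⇒  Σ = -147
Signed area = Σ/2 = -73.5 (negative ⇒ clockwise traversal).

-73.5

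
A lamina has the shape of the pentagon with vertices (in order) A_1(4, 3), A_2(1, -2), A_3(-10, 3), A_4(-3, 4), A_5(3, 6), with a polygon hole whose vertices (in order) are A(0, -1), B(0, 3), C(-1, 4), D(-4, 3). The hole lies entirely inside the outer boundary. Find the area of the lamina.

42

Outer boundary:
Σ = (-11) + (-17) + (-31) + (-30) + (-15) = -104
Area = |Σ|/2 = 52.
Hole:
A→B: (0)(3) − (0)(-1) = 0
B→C: (0)(4) − (-1)(3) = 3
C→D: (-1)(3) − (-4)(4) = 13
D→A: (-4)(-1) − (0)(3) = 4
Σ = 20
Area = |Σ|/2 = 10.
Net area = 52 − 10 = 42.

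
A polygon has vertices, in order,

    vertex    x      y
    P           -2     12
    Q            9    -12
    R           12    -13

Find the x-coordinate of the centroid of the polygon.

19/3

Apply the shoelace (surveyor's) formula. First the cross-terms c_i = x_i·y_{i+1} − x_{i+1}·y_i:
  -84, 27, 118  ⇒  2A = 61, A = 30.5.
Then Σ (x_i + x_{i+1})·c_i = 1159, so x̄ = 1159 / (6·30.5) = 19/3.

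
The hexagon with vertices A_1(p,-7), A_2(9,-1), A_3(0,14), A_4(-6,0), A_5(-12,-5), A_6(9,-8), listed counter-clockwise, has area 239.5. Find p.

Write out the shoelace sum; only the two edges meeting at A_1 involve p:
2·Area = [(9·(-7) − p·(-8)) + (p·(-1) − 9·(-7))] + 381
       = 7·p + 381 = 479
⇒ p = 14.

14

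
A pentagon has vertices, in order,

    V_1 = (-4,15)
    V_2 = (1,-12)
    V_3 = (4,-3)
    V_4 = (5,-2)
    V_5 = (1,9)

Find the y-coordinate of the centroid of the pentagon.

314/183

Apply the surveyor's formula. First the cross-terms c_i = x_i·y_{i+1} − x_{i+1}·y_i:
  33, 45, 7, 47, 51  ⇒  2A = 183, A = 91.5.
Then Σ (y_i + y_{i+1})·c_i = 942, so ȳ = 942 / (6·91.5) = 314/183.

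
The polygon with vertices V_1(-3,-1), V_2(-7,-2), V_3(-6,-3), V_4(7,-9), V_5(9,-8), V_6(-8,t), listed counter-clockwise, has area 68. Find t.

Write out the shoelace sum; only the two edges meeting at V_6 involve t:
2·Area = [(9·t − (-8)·(-8)) + ((-8)·(-1) − (-3)·t)] + 108
       = 12·t + 52 = 136
⇒ t = 7.

7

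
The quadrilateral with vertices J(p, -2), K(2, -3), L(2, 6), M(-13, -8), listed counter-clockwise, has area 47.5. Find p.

Write out the shoelace sum; only the two edges meeting at J involve p:
2·Area = [((-13)·(-2) − p·(-8)) + (p·(-3) − 2·(-2))] + 80
       = 5·p + 110 = 95
⇒ p = -3.

-3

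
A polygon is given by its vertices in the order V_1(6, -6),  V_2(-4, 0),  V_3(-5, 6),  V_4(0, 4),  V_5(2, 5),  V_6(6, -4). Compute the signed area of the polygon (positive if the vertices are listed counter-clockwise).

Apply Gauss's area formula: 2A = Σ (x_i·y_{i+1} − x_{i+1}·y_i), indices taken mod 6.
Σ = (-24) + (-24) + (-20) + (-8) + (-38) + (-12) = -126
Signed area = Σ/2 = -63 (negative ⇒ clockwise traversal).

-63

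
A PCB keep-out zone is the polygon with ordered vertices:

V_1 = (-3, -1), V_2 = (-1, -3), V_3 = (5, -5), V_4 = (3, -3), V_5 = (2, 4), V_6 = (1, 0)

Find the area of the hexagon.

Σ = (8) + (20) + (0) + (18) + (-4) + (-1) = 41
Area = |Σ|/2 = 20.5.

20.5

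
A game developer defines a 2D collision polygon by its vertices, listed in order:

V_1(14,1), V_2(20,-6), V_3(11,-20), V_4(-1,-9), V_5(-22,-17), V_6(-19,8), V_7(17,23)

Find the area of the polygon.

1057.5

Cross-terms: -104, -334, -119, -181, -499, -573, -305  ⇒  Σ = -2115
Area = |Σ|/2 = 1057.5.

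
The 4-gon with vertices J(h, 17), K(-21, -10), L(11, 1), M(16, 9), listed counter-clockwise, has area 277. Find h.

Write out the shoelace sum; only the two edges meeting at J involve h:
2·Area = [(16·17 − h·9) + (h·(-10) − (-21)·17)] + 172
       = -19·h + 801 = 554
⇒ h = 13.

13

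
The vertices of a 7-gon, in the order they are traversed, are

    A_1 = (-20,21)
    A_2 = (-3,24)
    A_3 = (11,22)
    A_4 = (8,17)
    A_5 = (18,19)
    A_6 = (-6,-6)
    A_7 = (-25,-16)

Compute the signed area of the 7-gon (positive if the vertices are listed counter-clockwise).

-891.5

Cross-terms: -417, -330, 11, -154, 6, -54, -845  ⇒  Σ = -1783
Signed area = Σ/2 = -891.5 (negative ⇒ clockwise traversal).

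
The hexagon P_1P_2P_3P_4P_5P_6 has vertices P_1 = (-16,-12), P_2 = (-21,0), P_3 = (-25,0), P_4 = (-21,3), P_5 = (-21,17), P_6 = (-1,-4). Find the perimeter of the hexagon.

82

|P_1P_2| = √((-5)² + (12)²) = √169 = 13
|P_2P_3| = √((-4)² + (0)²) = √16 = 4
|P_3P_4| = √((4)² + (3)²) = √25 = 5
|P_4P_5| = √((0)² + (14)²) = √196 = 14
|P_5P_6| = √((20)² + (-21)²) = √841 = 29
|P_6P_1| = √((-15)² + (-8)²) = √289 = 17
Perimeter = 13 + 4 + 5 + 14 + 29 + 17 = 82.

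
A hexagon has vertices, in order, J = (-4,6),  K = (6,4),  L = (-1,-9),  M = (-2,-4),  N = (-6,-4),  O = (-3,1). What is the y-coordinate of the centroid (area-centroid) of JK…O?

1/123

Apply Gauss's area formula. First the cross-terms c_i = x_i·y_{i+1} − x_{i+1}·y_i:
  -52, -50, -14, -16, -18, -14  ⇒  2A = -164, A = -82.
Then Σ (y_i + y_{i+1})·c_i = -4, so ȳ = -4 / (6·(-82)) = 1/123.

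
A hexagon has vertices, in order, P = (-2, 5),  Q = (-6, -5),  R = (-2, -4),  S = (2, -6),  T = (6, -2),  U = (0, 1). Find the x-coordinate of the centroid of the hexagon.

Apply the shoelace formula. First the cross-terms c_i = x_i·y_{i+1} − x_{i+1}·y_i:
  40, 14, 20, 32, 6, 2  ⇒  2A = 114, A = 57.
Then Σ (x_i + x_{i+1})·c_i = -144, so x̄ = -144 / (6·57) = -8/19.

-8/19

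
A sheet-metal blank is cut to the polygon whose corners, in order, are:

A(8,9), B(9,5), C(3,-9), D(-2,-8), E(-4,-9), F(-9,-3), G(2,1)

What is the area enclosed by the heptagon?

Apply Gauss's area formula: 2A = Σ (x_i·y_{i+1} − x_{i+1}·y_i), indices taken mod 7.
Σ = (-41) + (-96) + (-42) + (-14) + (-69) + (-3) + (10) = -255
Area = |Σ|/2 = 127.5.

127.5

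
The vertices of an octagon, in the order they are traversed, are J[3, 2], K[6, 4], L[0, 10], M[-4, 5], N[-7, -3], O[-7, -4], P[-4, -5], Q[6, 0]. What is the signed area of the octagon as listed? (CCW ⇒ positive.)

107.5

Apply the surveyor's formula: 2A = Σ (x_i·y_{i+1} − x_{i+1}·y_i), indices taken mod 8.
Σ = (0) + (60) + (40) + (47) + (7) + (19) + (30) + (12) = 215
Signed area = Σ/2 = 107.5 (positive ⇒ counter-clockwise traversal).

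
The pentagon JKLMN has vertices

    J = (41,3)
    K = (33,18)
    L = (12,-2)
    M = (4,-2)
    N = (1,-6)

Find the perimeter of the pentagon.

|JK| = √((-8)² + (15)²) = √289 = 17
|KL| = √((-21)² + (-20)²) = √841 = 29
|LM| = √((-8)² + (0)²) = √64 = 8
|MN| = √((-3)² + (-4)²) = √25 = 5
|NJ| = √((40)² + (9)²) = √1681 = 41
Perimeter = 17 + 29 + 8 + 5 + 41 = 100.

100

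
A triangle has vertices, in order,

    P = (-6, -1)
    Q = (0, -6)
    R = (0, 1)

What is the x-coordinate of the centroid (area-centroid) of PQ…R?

-2

Apply the shoelace (surveyor's) formula. First the cross-terms c_i = x_i·y_{i+1} − x_{i+1}·y_i:
  36, 0, 6  ⇒  2A = 42, A = 21.
Then Σ (x_i + x_{i+1})·c_i = -252, so x̄ = -252 / (6·21) = -2.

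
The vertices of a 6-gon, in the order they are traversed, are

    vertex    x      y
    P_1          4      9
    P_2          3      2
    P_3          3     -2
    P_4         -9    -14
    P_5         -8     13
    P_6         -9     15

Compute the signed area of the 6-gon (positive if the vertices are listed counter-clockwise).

P_1→P_2: (4)(2) − (3)(9) = -19
P_2→P_3: (3)(-2) − (3)(2) = -12
P_3→P_4: (3)(-14) − (-9)(-2) = -60
P_4→P_5: (-9)(13) − (-8)(-14) = -229
P_5→P_6: (-8)(15) − (-9)(13) = -3
P_6→P_1: (-9)(9) − (4)(15) = -141
Σ = -464
Signed area = Σ/2 = -232 (negative ⇒ clockwise traversal).

-232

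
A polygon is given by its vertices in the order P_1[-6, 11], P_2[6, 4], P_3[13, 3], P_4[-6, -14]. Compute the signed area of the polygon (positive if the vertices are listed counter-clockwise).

-219

Apply the shoelace formula: 2A = Σ (x_i·y_{i+1} − x_{i+1}·y_i), indices taken mod 4.
Σ = (-90) + (-34) + (-164) + (-150) = -438
Signed area = Σ/2 = -219 (negative ⇒ clockwise traversal).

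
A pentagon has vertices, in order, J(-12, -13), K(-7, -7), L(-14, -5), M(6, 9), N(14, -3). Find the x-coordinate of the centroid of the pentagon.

Apply the shoelace (surveyor's) formula. First the cross-terms c_i = x_i·y_{i+1} − x_{i+1}·y_i:
  -7, -63, -96, -144, -218  ⇒  2A = -528, A = -264.
Then Σ (x_i + x_{i+1})·c_i = -1092, so x̄ = -1092 / (6·(-264)) = 91/132.

91/132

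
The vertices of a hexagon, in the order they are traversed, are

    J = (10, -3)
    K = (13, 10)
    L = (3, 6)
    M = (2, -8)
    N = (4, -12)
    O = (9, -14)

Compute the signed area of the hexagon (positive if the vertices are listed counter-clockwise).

Apply the shoelace (surveyor's) formula: 2A = Σ (x_i·y_{i+1} − x_{i+1}·y_i), indices taken mod 6.
Σ = (139) + (48) + (-36) + (8) + (52) + (113) = 324
Signed area = Σ/2 = 162 (positive ⇒ counter-clockwise traversal).

162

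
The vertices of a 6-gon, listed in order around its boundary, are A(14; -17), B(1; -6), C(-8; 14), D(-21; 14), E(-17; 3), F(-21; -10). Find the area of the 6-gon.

Cross-terms: -67, -34, 182, 175, 233, 497  ⇒  Σ = 986
Area = |Σ|/2 = 493.

493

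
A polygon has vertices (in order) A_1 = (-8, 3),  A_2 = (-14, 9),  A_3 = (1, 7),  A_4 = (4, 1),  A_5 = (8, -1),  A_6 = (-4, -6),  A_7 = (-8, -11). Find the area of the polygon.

172

Apply Gauss's area formula: 2A = Σ (x_i·y_{i+1} − x_{i+1}·y_i), indices taken mod 7.
Σ = (-30) + (-107) + (-27) + (-12) + (-52) + (-4) + (-112) = -344
Area = |Σ|/2 = 172.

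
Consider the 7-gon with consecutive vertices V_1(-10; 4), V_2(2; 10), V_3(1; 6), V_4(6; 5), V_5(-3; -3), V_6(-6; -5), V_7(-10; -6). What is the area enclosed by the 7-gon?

128.5

Σ = (-108) + (2) + (-31) + (-3) + (-3) + (-14) + (-100) = -257
Area = |Σ|/2 = 128.5.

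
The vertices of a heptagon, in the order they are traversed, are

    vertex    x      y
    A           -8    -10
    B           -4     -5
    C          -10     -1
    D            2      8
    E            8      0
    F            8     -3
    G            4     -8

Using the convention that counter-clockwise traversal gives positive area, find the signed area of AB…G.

Σ = (0) + (-46) + (-78) + (-64) + (-24) + (-52) + (-104) = -368
Signed area = Σ/2 = -184 (negative ⇒ clockwise traversal).

-184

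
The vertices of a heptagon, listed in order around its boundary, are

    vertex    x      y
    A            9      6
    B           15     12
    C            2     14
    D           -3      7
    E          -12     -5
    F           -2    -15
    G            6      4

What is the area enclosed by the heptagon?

305.5

Σ = (18) + (186) + (56) + (99) + (170) + (82) + (0) = 611
Area = |Σ|/2 = 305.5.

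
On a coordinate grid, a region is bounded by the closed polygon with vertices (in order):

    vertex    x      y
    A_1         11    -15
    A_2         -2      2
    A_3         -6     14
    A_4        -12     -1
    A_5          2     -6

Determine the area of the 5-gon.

130

Σ = (-8) + (-16) + (174) + (74) + (36) = 260
Area = |Σ|/2 = 130.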